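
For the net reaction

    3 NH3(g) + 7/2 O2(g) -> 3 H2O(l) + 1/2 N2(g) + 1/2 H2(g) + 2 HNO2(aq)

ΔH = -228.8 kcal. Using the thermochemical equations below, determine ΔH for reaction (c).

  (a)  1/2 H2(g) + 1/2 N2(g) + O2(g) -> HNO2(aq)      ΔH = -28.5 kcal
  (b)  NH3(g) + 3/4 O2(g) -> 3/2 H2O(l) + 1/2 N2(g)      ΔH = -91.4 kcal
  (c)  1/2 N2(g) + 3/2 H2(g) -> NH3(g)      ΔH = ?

(a) × 2 (scale by 2 for the 2 HNO2(aq)): (2)·(-28.5) = -57.0 kcal
(b) × 2 (scale by 2 for the 3 H2O(l)): (2)·(-91.4) = -182.8 kcal
(c) reversed: contributes −x
-228.8 = (-57.0) + (-182.8) − x
x = (-228.8 − (-239.8)) / (-1) = -11.0 kcal

ΔH = -11.0 kcal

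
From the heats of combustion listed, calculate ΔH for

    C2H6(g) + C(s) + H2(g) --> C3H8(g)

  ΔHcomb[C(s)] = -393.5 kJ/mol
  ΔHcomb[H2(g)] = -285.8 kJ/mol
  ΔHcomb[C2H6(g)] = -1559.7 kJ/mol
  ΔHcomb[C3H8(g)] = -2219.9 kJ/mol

ΔH = -19.1 kJ/mol

With combustion enthalpies, reactants minus products:
= [1·(-1559.7) + 1·(-393.5) + 1·(-285.8)] − [1·(-2219.9)]
= -19.1 kJ/mol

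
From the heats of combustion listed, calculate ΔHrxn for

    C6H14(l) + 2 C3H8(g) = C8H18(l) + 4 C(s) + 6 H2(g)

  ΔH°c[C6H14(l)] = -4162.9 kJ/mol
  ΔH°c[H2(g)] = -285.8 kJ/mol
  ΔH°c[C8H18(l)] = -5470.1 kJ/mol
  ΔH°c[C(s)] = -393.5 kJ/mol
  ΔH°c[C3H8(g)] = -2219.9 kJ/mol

Using ΔH = Σ nΔHc°(reactants) − Σ nΔHc°(products):
= [1·(-4162.9) + 2·(-2219.9)] − [1·(-5470.1) + 4·(-393.5) + 6·(-285.8)]
= 156.2 kJ/mol

ΔHrxn = 156.2 kJ/mol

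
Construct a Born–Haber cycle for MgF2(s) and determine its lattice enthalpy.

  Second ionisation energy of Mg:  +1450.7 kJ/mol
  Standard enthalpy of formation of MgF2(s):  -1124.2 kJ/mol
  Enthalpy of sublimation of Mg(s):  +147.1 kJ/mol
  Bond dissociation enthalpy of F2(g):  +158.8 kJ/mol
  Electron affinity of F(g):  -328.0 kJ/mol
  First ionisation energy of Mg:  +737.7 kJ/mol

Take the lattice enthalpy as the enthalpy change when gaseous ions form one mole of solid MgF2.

U = -2962.5 kJ/mol

ΔHf° = 1·ΔHsub + 1·(ΣIE) + 1·D(F2) + 2·EA + U
-1124.2 = 1·(+147.1) + 1·(+2188.4) + 1·(+158.8) + 2·(-328.0) + U
U = -1124.2 − (+1838.3) = -2962.5 kJ/mol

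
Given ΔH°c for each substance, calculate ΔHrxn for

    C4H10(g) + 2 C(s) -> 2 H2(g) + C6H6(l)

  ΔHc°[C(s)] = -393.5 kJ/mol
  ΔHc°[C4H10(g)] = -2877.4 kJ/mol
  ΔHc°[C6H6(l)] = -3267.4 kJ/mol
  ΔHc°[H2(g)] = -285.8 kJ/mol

With combustion enthalpies, reactants minus products:
= [1·(-2877.4) + 2·(-393.5)] − [2·(-285.8) + 1·(-3267.4)]
= 174.6 kJ/mol

ΔHrxn = 174.6 kJ/mol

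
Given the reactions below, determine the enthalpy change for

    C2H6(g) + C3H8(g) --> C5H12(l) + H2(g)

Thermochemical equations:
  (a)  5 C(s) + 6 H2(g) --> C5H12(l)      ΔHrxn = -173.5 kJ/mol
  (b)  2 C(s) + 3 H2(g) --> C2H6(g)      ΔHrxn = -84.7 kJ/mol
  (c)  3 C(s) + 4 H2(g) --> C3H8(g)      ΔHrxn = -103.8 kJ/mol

ΔHrxn = 15.0 kJ/mol

(a) as written: -173.5 kJ/mol
(b) reversed: +84.7 kJ/mol
(c) reversed: +103.8 kJ/mol
By Hess's law, ΔHrxn = (1)·(-173.5) + (-1)·(-84.7) + (-1)·(-103.8) = 15.0 kJ/mol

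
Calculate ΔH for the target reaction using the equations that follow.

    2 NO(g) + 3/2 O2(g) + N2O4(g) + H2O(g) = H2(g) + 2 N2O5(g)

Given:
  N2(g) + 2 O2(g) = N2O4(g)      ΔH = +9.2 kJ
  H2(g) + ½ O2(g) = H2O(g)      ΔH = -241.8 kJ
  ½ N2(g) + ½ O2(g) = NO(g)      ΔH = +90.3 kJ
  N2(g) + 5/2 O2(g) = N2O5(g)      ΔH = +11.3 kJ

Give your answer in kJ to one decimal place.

ΔH = 74.6 kJ

equation 1 reversed (N2O4(g) must end up as a reactant): -9.2 kJ
equation 2 reversed (H2O(g) must end up as a reactant): +241.8 kJ
equation 3 reversed and × 2 (reverse to put NO(g) on the reactant side; scale by 2 for the 2 NO(g)): (-2)·(+90.3) = -180.6 kJ
equation 4 × 2 (×2 to match 2 N2O5(g) in the target): (2)·(+11.3) = +22.6 kJ
ΔH = (-1)·(+9.2) + (-1)·(-241.8) + (-2)·(+90.3) + (2)·(+11.3) = 74.6 kJ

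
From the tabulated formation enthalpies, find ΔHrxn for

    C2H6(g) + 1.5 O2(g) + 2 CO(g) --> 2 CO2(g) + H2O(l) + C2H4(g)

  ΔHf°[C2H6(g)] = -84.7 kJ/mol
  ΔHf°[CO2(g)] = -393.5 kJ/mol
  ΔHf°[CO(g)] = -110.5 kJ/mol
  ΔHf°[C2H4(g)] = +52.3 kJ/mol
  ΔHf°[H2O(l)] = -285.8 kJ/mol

Products: 2·(-393.5) + 1·(-285.8) + 1·(+52.3) = -1020.5
Reactants: 1·(-84.7) + 3/2·(+0.0) + 2·(-110.5) = -305.7
ΔHrxn = (-1020.5) − (-305.7) = -714.8 kJ/mol

ΔHrxn = -714.8 kJ/mol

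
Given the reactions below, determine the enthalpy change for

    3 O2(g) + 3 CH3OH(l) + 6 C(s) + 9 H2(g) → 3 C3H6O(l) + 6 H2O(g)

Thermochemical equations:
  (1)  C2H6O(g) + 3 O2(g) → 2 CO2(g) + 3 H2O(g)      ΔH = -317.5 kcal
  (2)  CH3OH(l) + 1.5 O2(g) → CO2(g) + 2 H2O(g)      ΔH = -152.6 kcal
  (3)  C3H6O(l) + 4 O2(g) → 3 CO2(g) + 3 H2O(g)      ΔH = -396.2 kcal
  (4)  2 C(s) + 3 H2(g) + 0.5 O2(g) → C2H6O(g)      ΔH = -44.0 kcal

(1) × 3: (3)·(-317.5) = -952.5 kcal
(2) × 3: (3)·(-152.6) = -457.8 kcal
(3) reversed and × 3: (-3)·(-396.2) = +1188.6 kcal
(4) × 3: (3)·(-44.0) = -132.0 kcal
ΔH = (-952.5) + (-457.8) + (+1188.6) + (-132.0) = -353.7 kcal

ΔH = -353.7 kcal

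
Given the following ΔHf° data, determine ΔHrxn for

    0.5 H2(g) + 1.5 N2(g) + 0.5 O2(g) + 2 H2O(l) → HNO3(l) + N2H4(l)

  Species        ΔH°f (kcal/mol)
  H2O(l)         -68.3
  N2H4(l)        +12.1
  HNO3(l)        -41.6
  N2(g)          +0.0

Products: 1·(-41.6) + 1·(+12.1) = -29.5
Reactants: 1/2·(+0.0) + 3/2·(+0.0) + 1/2·(+0.0) + 2·(-68.3) = -136.6
ΔHrxn = (-29.5) − (-136.6) = 107.1 kcal/mol

ΔHrxn = 107.1 kcal/mol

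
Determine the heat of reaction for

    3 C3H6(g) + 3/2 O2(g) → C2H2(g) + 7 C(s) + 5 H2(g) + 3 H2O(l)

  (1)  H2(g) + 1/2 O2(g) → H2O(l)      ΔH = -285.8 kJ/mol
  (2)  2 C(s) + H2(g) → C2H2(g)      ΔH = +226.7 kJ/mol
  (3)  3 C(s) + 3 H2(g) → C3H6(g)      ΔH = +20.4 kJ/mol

ΔH = -691.9 kJ/mol

(1) × 3: (3)·(-285.8) = -857.4 kJ/mol
(2) as written: +226.7 kJ/mol
(3) reversed and × 3: (-3)·(+20.4) = -61.2 kJ/mol
Summing the manipulated equations, ΔH = (3)·(-285.8) + (1)·(+226.7) + (-3)·(+20.4) = -691.9 kJ/mol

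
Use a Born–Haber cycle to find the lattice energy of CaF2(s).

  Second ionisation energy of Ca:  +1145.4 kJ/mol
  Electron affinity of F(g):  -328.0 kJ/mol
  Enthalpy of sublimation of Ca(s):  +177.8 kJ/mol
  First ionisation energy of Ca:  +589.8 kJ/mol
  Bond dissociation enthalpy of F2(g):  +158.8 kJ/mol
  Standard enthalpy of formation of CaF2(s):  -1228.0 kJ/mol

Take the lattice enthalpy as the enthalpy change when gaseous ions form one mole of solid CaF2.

U = -2643.8 kJ/mol

ΔHf° = 1·ΔHsub + 1·(ΣIE) + 1·D(F2) + 2·EA + U
-1228.0 = 1·(+177.8) + 1·(+1735.2) + 1·(+158.8) + 2·(-328.0) + U
U = -1228.0 − (+1415.8) = -2643.8 kJ/mol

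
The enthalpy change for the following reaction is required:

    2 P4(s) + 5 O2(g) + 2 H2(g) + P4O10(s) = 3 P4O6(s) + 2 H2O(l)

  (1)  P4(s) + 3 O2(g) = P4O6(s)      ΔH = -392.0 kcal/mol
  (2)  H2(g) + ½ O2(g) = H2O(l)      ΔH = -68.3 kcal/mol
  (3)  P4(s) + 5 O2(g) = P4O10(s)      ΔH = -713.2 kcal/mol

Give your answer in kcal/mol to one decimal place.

ΔH = -599.4 kcal/mol

(1) × 3 (×3 to match 3 P4O6(s) in the target): (3)·(-392.0) = -1176.0 kcal/mol
(2) × 2 (×2 to match 2 H2O(l) in the target): (2)·(-68.3) = -136.6 kcal/mol
(3) reversed (P4O10(s) must end up as a reactant): +713.2 kcal/mol
By Hess's law, ΔH = (3)·(-392.0) + (2)·(-68.3) + (-1)·(-713.2) = -599.4 kcal/mol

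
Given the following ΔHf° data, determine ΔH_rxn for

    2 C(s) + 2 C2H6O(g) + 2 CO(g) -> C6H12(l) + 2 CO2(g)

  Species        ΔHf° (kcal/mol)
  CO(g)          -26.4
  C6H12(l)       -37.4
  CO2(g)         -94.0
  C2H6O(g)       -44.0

ΔH_rxn = -84.6 kcal/mol

Products: 1·(-37.4) + 2·(-94.0) = -225.4
Reactants: 2·(+0.0) + 2·(-44.0) + 2·(-26.4) = -140.8
ΔH_rxn = (-225.4) − (-140.8) = -84.6 kcal/mol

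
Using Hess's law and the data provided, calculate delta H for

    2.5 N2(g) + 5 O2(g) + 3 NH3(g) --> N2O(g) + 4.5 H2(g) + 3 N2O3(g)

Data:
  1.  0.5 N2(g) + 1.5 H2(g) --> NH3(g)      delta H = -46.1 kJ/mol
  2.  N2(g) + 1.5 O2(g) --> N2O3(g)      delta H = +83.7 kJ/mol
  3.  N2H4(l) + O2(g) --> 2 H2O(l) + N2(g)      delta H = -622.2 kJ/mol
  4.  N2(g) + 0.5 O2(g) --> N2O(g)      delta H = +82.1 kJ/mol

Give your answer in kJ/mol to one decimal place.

delta H = 471.5 kJ/mol

eq. 1 reversed and × 3 (reverse to put NH3(g) on the reactant side; ×3 to match 3 NH3(g) in the target): (-3)·(-46.1) = +138.3 kJ/mol
eq. 2 × 3 (scale by 3 for the 3 N2O3(g)): (3)·(+83.7) = +251.1 kJ/mol
eq. 3: not needed (H2O(l) appears nowhere else).
eq. 4 as written (N2O(g) already on the product side): +82.1 kJ/mol
Summing the manipulated equations, delta H = (+138.3) + (+251.1) + (+82.1) = 471.5 kJ/mol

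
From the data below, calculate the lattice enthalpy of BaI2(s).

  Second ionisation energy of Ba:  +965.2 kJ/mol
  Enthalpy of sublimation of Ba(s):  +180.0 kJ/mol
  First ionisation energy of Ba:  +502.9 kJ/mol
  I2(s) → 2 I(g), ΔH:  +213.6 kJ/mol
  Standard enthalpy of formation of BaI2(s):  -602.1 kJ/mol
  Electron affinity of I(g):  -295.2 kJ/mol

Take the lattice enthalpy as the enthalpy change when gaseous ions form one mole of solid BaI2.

ΔHf° = 1·ΔHsub + 1·(ΣIE) + 1·D(I2) + 2·EA + U
-602.1 = 1·(+180.0) + 1·(+1468.1) + 1·(+213.6) + 2·(-295.2) + U
U = -602.1 − (+1271.3) = -1873.4 kJ/mol

U = -1873.4 kJ/mol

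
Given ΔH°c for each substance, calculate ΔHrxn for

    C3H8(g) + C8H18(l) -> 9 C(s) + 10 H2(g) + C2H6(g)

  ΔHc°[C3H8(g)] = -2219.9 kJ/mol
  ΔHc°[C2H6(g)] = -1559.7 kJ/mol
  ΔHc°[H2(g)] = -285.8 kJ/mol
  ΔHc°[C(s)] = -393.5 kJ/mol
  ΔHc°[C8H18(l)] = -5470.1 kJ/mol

Using ΔH = Σ nΔHc°(reactants) − Σ nΔHc°(products):
= [1·(-2219.9) + 1·(-5470.1)] − [9·(-393.5) + 10·(-285.8) + 1·(-1559.7)]
= 269.2 kJ/mol

ΔHrxn = 269.2 kJ/mol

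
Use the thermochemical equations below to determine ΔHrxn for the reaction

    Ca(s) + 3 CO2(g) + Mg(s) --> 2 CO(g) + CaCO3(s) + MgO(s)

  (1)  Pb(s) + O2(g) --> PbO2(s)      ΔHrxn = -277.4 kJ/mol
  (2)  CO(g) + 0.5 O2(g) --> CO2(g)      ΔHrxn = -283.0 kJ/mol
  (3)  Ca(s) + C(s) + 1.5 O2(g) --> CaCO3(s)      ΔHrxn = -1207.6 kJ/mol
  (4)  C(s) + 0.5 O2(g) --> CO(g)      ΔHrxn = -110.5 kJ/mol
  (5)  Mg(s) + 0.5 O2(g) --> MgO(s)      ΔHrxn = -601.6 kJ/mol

(1): not needed (PbO2(s) appears nowhere else).
(2) reversed and × 3 (CO2(g) must end up as a reactant; scale by 3 for the 3 CO2(g)): (-3)·(-283.0) = +849.0 kJ/mol
(3) as written (CaCO3(s) already on the product side): -1207.6 kJ/mol
(4) reversed: +110.5 kJ/mol
(5) as written (MgO(s) already on the product side): -601.6 kJ/mol
Since enthalpy is a state function, ΔHrxn = (+849.0) + (-1207.6) + (+110.5) + (-601.6) = -849.7 kJ/mol

ΔHrxn = -849.7 kJ/mol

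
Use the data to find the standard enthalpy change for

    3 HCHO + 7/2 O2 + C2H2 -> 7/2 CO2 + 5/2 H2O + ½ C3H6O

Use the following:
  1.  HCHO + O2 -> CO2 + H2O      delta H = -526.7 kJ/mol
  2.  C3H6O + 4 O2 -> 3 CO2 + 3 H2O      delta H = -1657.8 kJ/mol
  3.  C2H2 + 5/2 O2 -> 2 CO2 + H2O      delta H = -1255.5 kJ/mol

eq. 1 × 3 (scale by 3 for the 3 HCHO): (3)·(-526.7) = -1580.1 kJ/mol
eq. 2 reversed and × 1/2 (C3H6O must end up as a product; ×1/2 to match 1/2 C3H6O in the target): (-1/2)·(-1657.8) = +828.9 kJ/mol
eq. 3 as written (C2H2 already on the reactant side): -1255.5 kJ/mol
Combining the equations, delta H = (-1580.1) + (+828.9) + (-1255.5) = -2006.7 kJ/mol

delta H = -2006.7 kJ/mol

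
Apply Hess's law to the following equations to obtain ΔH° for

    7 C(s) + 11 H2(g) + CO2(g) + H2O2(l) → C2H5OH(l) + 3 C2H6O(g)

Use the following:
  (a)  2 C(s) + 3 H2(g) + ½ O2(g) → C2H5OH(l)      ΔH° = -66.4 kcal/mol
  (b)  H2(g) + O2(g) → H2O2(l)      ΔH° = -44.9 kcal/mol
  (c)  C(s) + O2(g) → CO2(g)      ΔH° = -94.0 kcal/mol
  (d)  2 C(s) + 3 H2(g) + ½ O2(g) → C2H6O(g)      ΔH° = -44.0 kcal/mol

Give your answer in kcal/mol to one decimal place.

(a) as written: -66.4 kcal/mol
(b) reversed: +44.9 kcal/mol
(c) reversed: +94.0 kcal/mol
(d) × 3: (3)·(-44.0) = -132.0 kcal/mol
Summing the manipulated equations, ΔH° = (1)·(-66.4) + (-1)·(-44.9) + (-1)·(-94.0) + (3)·(-44.0) = -59.5 kcal/mol

ΔH° = -59.5 kcal/mol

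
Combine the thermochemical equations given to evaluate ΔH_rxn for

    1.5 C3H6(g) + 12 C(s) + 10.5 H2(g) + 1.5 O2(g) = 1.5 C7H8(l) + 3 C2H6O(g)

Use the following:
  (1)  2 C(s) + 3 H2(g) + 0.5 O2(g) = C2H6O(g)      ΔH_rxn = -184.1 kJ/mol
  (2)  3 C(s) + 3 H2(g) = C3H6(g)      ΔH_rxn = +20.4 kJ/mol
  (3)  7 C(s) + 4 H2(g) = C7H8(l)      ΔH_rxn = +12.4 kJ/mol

(1) × 3 (×3 to match 3 C2H6O(g) in the target): (3)·(-184.1) = -552.3 kJ/mol
(2) reversed and × 3/2 (reverse to put C3H6(g) on the reactant side; scale by 3/2 for the 3/2 C3H6(g)): (-3/2)·(+20.4) = -30.6 kJ/mol
(3) × 3/2 (scale by 3/2 for the 3/2 C7H8(l)): (3/2)·(+12.4) = +18.6 kJ/mol
Summing the manipulated equations, ΔH_rxn = (-552.3) + (-30.6) + (+18.6) = -564.3 kJ/mol

ΔH_rxn = -564.3 kJ/mol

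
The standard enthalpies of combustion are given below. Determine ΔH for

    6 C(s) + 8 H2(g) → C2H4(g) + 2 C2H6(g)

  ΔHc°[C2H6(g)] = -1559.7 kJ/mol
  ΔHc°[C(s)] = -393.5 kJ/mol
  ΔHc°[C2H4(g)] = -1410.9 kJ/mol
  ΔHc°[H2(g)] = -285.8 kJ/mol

With combustion enthalpies, reactants minus products:
= [6·(-393.5) + 8·(-285.8)] − [1·(-1410.9) + 2·(-1559.7)]
= -117.1 kJ/mol

ΔH = -117.1 kJ/mol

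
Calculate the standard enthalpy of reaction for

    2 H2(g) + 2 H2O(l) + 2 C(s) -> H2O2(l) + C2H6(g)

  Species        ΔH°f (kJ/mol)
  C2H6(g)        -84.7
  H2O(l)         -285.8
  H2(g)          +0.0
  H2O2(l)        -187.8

Products: 1·(-187.8) + 1·(-84.7) = -272.5
Reactants: 2·(+0.0) + 2·(-285.8) + 2·(+0.0) = -571.6
ΔH_rxn = (-272.5) − (-571.6) = 299.1 kJ/mol

ΔH_rxn = 299.1 kJ/mol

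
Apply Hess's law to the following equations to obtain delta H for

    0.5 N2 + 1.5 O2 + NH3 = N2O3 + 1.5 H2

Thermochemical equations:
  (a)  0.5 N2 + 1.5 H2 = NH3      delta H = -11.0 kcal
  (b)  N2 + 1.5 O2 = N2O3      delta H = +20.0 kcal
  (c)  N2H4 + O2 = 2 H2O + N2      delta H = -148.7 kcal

delta H = 31.0 kcal

(a) reversed: +11.0 kcal
(b) as written: +20.0 kcal
(c): not needed.
Combining the equations, delta H = (-1)·(-11.0) + (1)·(+20.0) = 31.0 kcal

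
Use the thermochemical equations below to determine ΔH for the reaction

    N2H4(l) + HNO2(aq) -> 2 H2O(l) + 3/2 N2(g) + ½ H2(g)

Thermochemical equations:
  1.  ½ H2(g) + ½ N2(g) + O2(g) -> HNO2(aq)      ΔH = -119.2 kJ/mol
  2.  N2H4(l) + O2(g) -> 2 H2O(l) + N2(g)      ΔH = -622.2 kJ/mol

eq. 1 reversed: +119.2 kJ/mol
eq. 2 as written: -622.2 kJ/mol
ΔH = (+119.2) + (-622.2) = -503.0 kJ/mol

ΔH = -503.0 kJ/mol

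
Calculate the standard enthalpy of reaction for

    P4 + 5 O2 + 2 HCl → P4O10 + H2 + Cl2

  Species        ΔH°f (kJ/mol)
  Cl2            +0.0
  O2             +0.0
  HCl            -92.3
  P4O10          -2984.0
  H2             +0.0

ΔHrxn = -2799.4 kJ/mol

Products: 1·(-2984.0) + 1·(+0.0) + 1·(+0.0) = -2984.0
Reactants: 1·(+0.0) + 5·(+0.0) + 2·(-92.3) = -184.6
ΔHrxn = (-2984.0) − (-184.6) = -2799.4 kJ/mol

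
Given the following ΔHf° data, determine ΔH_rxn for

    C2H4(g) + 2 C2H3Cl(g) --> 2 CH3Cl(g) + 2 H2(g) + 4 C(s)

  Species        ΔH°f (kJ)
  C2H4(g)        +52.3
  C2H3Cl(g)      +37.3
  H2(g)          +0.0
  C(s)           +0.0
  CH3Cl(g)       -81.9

Products: 2·(-81.9) + 2·(+0.0) + 4·(+0.0) = -163.8
Reactants: 1·(+52.3) + 2·(+37.3) = +126.9
ΔH_rxn = (-163.8) − (+126.9) = -290.7 kJ

ΔH_rxn = -290.7 kJ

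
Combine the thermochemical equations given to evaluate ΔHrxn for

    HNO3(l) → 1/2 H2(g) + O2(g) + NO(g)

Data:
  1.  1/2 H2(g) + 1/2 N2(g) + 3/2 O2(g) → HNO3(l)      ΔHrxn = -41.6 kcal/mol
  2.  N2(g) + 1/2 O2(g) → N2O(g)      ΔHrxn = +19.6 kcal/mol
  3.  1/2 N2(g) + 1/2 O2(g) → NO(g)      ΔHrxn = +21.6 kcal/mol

eq. 1 reversed (HNO3(l) must end up as a reactant): +41.6 kcal/mol
eq. 2: not needed (N2O(g) appears nowhere else).
eq. 3 as written (NO(g) already on the product side): +21.6 kcal/mol
ΔHrxn = (-1)·(-41.6) + (1)·(+21.6) = 63.2 kcal/mol

ΔHrxn = 63.2 kcal/mol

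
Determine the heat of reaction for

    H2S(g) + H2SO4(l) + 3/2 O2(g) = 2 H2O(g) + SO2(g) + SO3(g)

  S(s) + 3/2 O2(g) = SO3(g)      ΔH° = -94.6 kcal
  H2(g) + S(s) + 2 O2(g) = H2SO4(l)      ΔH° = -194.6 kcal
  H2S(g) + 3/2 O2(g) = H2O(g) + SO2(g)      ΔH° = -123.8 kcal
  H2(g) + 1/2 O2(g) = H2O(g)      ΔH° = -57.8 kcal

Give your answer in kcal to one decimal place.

ΔH° = -81.6 kcal

equation 1 as written (SO3(g) already on the product side): -94.6 kcal
equation 2 reversed (H2SO4(l) must end up as a reactant): +194.6 kcal
equation 3 as written (H2S(g) already on the reactant side): -123.8 kcal
equation 4 as written: -57.8 kcal
Combining the equations, ΔH° = (-94.6) + (+194.6) + (-123.8) + (-57.8) = -81.6 kcal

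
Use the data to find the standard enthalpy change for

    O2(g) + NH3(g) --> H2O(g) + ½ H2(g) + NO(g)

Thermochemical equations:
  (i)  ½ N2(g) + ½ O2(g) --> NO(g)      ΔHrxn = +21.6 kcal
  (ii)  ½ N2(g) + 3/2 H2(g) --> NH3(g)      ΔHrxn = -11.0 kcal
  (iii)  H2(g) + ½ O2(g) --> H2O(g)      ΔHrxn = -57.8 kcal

ΔHrxn = -25.2 kcal

(i) as written (NO(g) already on the product side): +21.6 kcal
(ii) reversed (NH3(g) must end up as a reactant): +11.0 kcal
(iii) as written (H2O(g) already on the product side): -57.8 kcal
ΔHrxn = (1)·(+21.6) + (-1)·(-11.0) + (1)·(-57.8) = -25.2 kcal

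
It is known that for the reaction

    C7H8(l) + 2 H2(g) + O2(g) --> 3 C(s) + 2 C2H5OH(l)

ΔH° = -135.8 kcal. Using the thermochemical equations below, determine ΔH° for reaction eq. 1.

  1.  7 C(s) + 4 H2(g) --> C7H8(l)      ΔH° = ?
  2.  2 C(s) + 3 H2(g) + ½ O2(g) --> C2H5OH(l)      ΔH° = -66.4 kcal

eq. 1 reversed (reverse to put C7H8(l) on the reactant side): contributes −x
eq. 2 × 2 (scale by 2 for the 2 C2H5OH(l)): (2)·(-66.4) = -132.8 kcal
-135.8 = (-132.8) − x
x = (-135.8 − (-132.8)) / (-1) = 3.0 kcal

ΔH° = 3.0 kcal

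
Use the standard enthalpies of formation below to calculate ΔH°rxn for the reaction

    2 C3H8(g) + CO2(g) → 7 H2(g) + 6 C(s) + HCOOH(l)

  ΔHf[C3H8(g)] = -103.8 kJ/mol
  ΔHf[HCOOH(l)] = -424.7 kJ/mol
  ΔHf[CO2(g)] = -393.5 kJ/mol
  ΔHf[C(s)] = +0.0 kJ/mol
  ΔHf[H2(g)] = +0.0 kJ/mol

ΔH°rxn = Σ nΔHf°(products) − Σ nΔHf°(reactants).
Products: 7·(+0.0) + 6·(+0.0) + 1·(-424.7) = -424.7
Reactants: 2·(-103.8) + 1·(-393.5) = -601.1
ΔH°rxn = (-424.7) − (-601.1) = 176.4 kJ/mol

ΔH°rxn = 176.4 kJ/mol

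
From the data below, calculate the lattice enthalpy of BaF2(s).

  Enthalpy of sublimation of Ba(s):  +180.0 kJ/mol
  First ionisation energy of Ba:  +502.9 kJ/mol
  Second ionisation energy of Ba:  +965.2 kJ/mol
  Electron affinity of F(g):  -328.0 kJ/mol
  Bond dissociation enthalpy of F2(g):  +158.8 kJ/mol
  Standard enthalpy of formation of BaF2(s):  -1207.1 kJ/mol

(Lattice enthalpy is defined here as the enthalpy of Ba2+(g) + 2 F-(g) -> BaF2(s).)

ΔHf° = 1·ΔHsub + 1·(ΣIE) + 1·D(F2) + 2·EA + U
-1207.1 = 1·(+180.0) + 1·(+1468.1) + 1·(+158.8) + 2·(-328.0) + U
U = -1207.1 − (+1150.9) = -2358.0 kJ/mol

U = -2358.0 kJ/mol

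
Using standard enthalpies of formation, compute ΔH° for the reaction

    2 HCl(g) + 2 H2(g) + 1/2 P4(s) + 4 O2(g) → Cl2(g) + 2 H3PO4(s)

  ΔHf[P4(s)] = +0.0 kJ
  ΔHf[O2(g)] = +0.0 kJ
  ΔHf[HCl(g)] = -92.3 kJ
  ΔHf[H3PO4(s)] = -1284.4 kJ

Products: 1·(+0.0) + 2·(-1284.4) = -2568.8
Reactants: 2·(-92.3) + 2·(+0.0) + 1/2·(+0.0) + 4·(+0.0) = -184.6
ΔH° = (-2568.8) − (-184.6) = -2384.2 kJ

ΔH° = -2384.2 kJ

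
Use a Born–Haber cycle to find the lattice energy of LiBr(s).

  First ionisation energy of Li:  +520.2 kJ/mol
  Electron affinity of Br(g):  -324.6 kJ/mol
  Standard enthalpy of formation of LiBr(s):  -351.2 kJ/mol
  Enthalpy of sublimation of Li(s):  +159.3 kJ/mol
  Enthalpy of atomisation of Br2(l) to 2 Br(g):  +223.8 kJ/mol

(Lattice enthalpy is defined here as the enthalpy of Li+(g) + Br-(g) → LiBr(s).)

ΔHf° = 1·ΔHsub + 1·(ΣIE) + 1/2·D(Br2) + 1·EA + U
-351.2 = 1·(+159.3) + 1·(+520.2) + 1/2·(+223.8) + 1·(-324.6) + U
U = -351.2 − (+466.8) = -818.0 kJ/mol

U = -818.0 kJ/mol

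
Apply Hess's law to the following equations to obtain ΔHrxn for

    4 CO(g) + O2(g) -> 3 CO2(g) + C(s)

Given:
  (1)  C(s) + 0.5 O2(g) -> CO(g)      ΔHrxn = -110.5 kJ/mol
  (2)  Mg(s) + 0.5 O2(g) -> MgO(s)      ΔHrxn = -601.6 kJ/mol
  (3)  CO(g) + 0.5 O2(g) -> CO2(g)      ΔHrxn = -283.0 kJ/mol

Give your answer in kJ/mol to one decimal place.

ΔHrxn = -738.5 kJ/mol

(1) reversed (C(s) must end up as a product): +110.5 kJ/mol
(2): not needed (Mg(s) appears nowhere else).
(3) × 3 (scale by 3 for the 3 CO2(g)): (3)·(-283.0) = -849.0 kJ/mol
Summing the manipulated equations, ΔHrxn = (+110.5) + (-849.0) = -738.5 kJ/mol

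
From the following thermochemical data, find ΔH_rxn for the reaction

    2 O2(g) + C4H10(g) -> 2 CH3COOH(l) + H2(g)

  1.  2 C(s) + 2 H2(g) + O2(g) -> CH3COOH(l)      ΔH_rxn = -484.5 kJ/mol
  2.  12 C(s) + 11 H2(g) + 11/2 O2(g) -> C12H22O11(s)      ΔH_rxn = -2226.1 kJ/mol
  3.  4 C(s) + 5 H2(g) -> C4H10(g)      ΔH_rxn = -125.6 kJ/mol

ΔH_rxn = -843.4 kJ/mol

eq. 1 × 2 (×2 to match 2 CH3COOH(l) in the target): (2)·(-484.5) = -969.0 kJ/mol
eq. 2: not needed (C12H22O11(s) appears nowhere else).
eq. 3 reversed (C4H10(g) must end up as a reactant): +125.6 kJ/mol
Since enthalpy is a state function, ΔH_rxn = (-969.0) + (+125.6) = -843.4 kJ/mol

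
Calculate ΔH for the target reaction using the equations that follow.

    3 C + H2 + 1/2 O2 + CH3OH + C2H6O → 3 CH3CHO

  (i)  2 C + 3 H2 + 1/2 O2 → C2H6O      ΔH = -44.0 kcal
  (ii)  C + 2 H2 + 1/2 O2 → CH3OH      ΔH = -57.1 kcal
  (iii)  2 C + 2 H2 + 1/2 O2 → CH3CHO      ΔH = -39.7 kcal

(i) reversed: +44.0 kcal
(ii) reversed: +57.1 kcal
(iii) × 3: (3)·(-39.7) = -119.1 kcal
Combining the equations, ΔH = (-1)·(-44.0) + (-1)·(-57.1) + (3)·(-39.7) = -18.0 kcal

ΔH = -18.0 kcal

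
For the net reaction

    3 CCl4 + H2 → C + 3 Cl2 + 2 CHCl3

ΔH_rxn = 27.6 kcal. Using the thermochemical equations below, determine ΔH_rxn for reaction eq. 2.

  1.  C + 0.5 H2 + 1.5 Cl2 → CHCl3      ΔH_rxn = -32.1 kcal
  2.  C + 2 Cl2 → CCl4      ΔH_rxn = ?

eq. 1 × 2: (2)·(-32.1) = -64.2 kcal
eq. 2 reversed and × 3: contributes −3·x
+27.6 = (-64.2) − 3·x
x = (+27.6 − (-64.2)) / (-3) = -30.6 kcal

ΔH_rxn = -30.6 kcal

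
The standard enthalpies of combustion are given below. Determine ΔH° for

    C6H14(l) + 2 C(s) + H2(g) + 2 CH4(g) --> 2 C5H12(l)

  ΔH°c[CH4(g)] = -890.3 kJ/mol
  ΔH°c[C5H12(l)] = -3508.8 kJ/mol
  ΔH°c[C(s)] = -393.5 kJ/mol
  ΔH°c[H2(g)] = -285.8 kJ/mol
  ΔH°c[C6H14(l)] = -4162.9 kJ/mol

ΔH° = 1.3 kJ/mol

Using ΔH = Σ nΔHc°(reactants) − Σ nΔHc°(products):
= [1·(-4162.9) + 2·(-393.5) + 1·(-285.8) + 2·(-890.3)] − [2·(-3508.8)]
= 1.3 kJ/mol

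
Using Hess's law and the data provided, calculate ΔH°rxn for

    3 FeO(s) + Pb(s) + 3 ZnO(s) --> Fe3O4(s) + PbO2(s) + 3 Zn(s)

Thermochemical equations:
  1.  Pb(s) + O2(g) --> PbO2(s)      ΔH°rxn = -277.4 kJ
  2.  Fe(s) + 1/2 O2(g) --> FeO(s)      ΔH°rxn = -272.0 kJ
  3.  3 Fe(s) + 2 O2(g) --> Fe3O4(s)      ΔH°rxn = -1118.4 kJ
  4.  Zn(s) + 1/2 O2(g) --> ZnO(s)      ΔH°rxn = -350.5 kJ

eq. 1 as written (PbO2(s) already on the product side): -277.4 kJ
eq. 2 reversed and × 3 (FeO(s) must end up as a reactant; ×3 to match 3 FeO(s) in the target): (-3)·(-272.0) = +816.0 kJ
eq. 3 as written (Fe3O4(s) already on the product side): -1118.4 kJ
eq. 4 reversed and × 3 (reverse to put ZnO(s) on the reactant side; ×3 to match 3 ZnO(s) in the target): (-3)·(-350.5) = +1051.5 kJ
Since enthalpy is a state function, ΔH°rxn = (-277.4) + (+816.0) + (-1118.4) + (+1051.5) = 471.7 kJ

ΔH°rxn = 471.7 kJ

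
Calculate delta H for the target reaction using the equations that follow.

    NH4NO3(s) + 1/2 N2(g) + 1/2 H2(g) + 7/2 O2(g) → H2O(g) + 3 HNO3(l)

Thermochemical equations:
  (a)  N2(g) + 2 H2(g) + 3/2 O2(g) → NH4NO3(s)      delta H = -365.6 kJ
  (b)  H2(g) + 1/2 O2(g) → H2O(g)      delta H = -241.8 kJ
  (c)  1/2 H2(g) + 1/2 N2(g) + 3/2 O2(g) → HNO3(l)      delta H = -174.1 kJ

(a) reversed (NH4NO3(s) must end up as a reactant): +365.6 kJ
(b) as written (H2O(g) already on the product side): -241.8 kJ
(c) × 3 (×3 to match 3 HNO3(l) in the target): (3)·(-174.1) = -522.3 kJ
delta H = (-1)·(-365.6) + (1)·(-241.8) + (3)·(-174.1) = -398.5 kJ

delta H = -398.5 kJ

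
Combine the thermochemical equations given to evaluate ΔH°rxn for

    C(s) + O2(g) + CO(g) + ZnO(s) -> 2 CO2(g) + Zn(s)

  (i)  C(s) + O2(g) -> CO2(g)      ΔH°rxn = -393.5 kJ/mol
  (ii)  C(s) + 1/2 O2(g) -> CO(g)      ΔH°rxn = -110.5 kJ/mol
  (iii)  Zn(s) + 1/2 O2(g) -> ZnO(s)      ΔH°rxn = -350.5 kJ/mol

ΔH°rxn = -326.0 kJ/mol

(i) × 2 (scale by 2 for the 2 CO2(g)): (2)·(-393.5) = -787.0 kJ/mol
(ii) reversed (CO(g) must end up as a reactant): +110.5 kJ/mol
(iii) reversed (reverse to put ZnO(s) on the reactant side): +350.5 kJ/mol
Summing the manipulated equations, ΔH°rxn = (-787.0) + (+110.5) + (+350.5) = -326.0 kJ/mol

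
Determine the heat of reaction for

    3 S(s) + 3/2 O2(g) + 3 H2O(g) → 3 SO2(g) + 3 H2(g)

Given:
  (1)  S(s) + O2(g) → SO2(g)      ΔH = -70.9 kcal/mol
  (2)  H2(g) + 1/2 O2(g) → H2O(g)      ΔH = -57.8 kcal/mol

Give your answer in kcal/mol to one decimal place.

ΔH = -39.3 kcal/mol

(1) × 3: (3)·(-70.9) = -212.7 kcal/mol
(2) reversed and × 3: (-3)·(-57.8) = +173.4 kcal/mol
ΔH = (3)·(-70.9) + (-3)·(-57.8) = -39.3 kcal/mol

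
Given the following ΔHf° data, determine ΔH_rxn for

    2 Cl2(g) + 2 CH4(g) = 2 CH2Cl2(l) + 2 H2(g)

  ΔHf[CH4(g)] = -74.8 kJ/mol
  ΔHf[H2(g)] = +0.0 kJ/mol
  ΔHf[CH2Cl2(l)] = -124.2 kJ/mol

ΔH_rxn = -98.8 kJ/mol

ΔH°rxn = Σ nΔHf°(products) − Σ nΔHf°(reactants).
Products: 2·(-124.2) + 2·(+0.0) = -248.4
Reactants: 2·(+0.0) + 2·(-74.8) = -149.6
ΔH_rxn = (-248.4) − (-149.6) = -98.8 kJ/mol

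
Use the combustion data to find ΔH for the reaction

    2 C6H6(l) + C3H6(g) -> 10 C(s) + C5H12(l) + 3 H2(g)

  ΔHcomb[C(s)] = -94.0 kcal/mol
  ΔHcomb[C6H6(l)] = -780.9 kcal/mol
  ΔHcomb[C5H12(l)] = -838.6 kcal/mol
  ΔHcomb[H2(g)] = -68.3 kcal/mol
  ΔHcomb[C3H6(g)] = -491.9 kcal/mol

With combustion enthalpies, reactants minus products:
= [2·(-780.9) + 1·(-491.9)] − [10·(-94.0) + 1·(-838.6) + 3·(-68.3)]
= -70.2 kcal/mol

ΔH = -70.2 kcal/mol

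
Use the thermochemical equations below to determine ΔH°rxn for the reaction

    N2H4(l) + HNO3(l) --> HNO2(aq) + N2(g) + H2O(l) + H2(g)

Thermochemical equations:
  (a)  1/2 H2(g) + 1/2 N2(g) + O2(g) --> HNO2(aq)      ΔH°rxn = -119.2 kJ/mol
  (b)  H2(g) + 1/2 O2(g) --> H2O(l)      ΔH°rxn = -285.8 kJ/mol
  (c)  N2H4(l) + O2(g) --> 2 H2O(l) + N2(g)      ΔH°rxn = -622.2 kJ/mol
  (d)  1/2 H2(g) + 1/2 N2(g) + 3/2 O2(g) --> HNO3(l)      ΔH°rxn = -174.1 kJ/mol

ΔH°rxn = -281.5 kJ/mol

(a) as written (HNO2(aq) already on the product side): -119.2 kJ/mol
(b) reversed: +285.8 kJ/mol
(c) as written (N2H4(l) already on the reactant side): -622.2 kJ/mol
(d) reversed (reverse to put HNO3(l) on the reactant side): +174.1 kJ/mol
Combining the equations, ΔH°rxn = (1)·(-119.2) + (-1)·(-285.8) + (1)·(-622.2) + (-1)·(-174.1) = -281.5 kJ/mol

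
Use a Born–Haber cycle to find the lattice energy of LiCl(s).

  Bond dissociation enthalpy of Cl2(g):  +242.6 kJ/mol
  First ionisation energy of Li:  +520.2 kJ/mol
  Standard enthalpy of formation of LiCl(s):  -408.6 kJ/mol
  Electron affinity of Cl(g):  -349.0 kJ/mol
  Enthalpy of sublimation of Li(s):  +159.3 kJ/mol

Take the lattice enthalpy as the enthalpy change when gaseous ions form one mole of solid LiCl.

U = -860.4 kJ/mol

ΔHf° = 1·ΔHsub + 1·(ΣIE) + 1/2·D(Cl2) + 1·EA + U
-408.6 = 1·(+159.3) + 1·(+520.2) + 1/2·(+242.6) + 1·(-349.0) + U
U = -408.6 − (+451.8) = -860.4 kJ/mol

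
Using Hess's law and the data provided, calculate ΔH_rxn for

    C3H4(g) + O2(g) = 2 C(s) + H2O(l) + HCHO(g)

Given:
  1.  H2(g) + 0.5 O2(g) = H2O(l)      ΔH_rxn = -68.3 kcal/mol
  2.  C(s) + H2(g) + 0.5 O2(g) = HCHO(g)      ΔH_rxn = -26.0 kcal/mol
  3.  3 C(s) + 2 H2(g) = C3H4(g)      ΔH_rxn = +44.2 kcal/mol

eq. 1 as written (H2O(l) already on the product side): -68.3 kcal/mol
eq. 2 as written (HCHO(g) already on the product side): -26.0 kcal/mol
eq. 3 reversed (reverse to put C3H4(g) on the reactant side): -44.2 kcal/mol
Since enthalpy is a state function, ΔH_rxn = (1)·(-68.3) + (1)·(-26.0) + (-1)·(+44.2) = -138.5 kcal/mol

ΔH_rxn = -138.5 kcal/mol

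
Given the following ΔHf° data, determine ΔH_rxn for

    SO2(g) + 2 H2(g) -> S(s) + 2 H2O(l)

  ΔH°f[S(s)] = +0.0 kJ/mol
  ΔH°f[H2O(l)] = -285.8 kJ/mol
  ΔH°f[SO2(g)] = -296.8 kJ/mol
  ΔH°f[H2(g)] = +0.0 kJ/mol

Products: 1·(+0.0) + 2·(-285.8) = -571.6
Reactants: 1·(-296.8) + 2·(+0.0) = -296.8
ΔH_rxn = (-571.6) − (-296.8) = -274.8 kJ/mol

ΔH_rxn = -274.8 kJ/mol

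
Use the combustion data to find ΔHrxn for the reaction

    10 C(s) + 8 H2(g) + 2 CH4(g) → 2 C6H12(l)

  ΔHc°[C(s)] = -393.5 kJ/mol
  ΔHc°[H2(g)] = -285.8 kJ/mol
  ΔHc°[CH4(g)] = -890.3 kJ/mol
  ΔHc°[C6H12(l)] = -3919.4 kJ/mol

With combustion enthalpies, reactants minus products:
= [10·(-393.5) + 8·(-285.8) + 2·(-890.3)] − [2·(-3919.4)]
= -163.2 kJ/mol

ΔHrxn = -163.2 kJ/mol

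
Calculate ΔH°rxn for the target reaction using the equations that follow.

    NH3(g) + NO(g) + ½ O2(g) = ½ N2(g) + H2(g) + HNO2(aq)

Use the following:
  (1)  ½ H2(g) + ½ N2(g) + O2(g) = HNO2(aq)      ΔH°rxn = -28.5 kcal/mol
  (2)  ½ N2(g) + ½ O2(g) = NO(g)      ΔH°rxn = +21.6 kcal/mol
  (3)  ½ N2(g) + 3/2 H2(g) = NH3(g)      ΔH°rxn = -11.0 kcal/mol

(1) as written: -28.5 kcal/mol
(2) reversed: -21.6 kcal/mol
(3) reversed: +11.0 kcal/mol
ΔH°rxn = (1)·(-28.5) + (-1)·(+21.6) + (-1)·(-11.0) = -39.1 kcal/mol

ΔH°rxn = -39.1 kcal/mol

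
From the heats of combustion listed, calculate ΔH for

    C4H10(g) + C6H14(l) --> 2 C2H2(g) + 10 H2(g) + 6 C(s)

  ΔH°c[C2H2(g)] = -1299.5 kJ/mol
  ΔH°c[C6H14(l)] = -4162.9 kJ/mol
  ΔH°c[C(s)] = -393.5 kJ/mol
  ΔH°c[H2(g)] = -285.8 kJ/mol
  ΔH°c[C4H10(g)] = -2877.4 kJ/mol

ΔH = 777.7 kJ/mol

With combustion enthalpies, reactants minus products:
= [1·(-2877.4) + 1·(-4162.9)] − [2·(-1299.5) + 10·(-285.8) + 6·(-393.5)]
= 777.7 kJ/mol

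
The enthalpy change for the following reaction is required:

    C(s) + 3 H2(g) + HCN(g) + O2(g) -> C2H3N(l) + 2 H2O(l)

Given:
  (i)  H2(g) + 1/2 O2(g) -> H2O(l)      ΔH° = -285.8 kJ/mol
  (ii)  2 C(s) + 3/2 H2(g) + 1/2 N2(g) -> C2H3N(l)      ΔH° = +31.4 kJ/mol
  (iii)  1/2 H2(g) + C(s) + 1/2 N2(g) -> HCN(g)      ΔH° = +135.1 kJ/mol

(i) × 2: (2)·(-285.8) = -571.6 kJ/mol
(ii) as written: +31.4 kJ/mol
(iii) reversed: -135.1 kJ/mol
Combining the equations, ΔH° = (-571.6) + (+31.4) + (-135.1) = -675.3 kJ/mol

ΔH° = -675.3 kJ/mol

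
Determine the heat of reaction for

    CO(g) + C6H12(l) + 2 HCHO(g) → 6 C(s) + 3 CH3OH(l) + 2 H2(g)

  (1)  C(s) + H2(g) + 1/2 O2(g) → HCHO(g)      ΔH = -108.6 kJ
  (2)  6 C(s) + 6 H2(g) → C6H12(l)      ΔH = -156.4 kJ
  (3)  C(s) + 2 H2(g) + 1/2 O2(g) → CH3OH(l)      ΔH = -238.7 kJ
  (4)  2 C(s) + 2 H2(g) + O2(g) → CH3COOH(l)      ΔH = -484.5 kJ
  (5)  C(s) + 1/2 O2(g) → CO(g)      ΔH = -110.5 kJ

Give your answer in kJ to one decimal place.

ΔH = -232.0 kJ

(1) reversed and × 2: (-2)·(-108.6) = +217.2 kJ
(2) reversed: +156.4 kJ
(3) × 3: (3)·(-238.7) = -716.1 kJ
(4): not needed.
(5) reversed: +110.5 kJ
By Hess's law, ΔH = (+217.2) + (+156.4) + (-716.1) + (+110.5) = -232.0 kJ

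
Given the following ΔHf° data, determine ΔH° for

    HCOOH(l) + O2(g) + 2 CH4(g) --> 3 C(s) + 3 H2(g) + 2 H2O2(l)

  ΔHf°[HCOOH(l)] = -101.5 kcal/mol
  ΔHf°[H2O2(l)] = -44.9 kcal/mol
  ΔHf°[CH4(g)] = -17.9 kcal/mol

Products: 3·(+0.0) + 3·(+0.0) + 2·(-44.9) = -89.8
Reactants: 1·(-101.5) + 1·(+0.0) + 2·(-17.9) = -137.3
ΔH° = (-89.8) − (-137.3) = 47.5 kcal/mol

ΔH° = 47.5 kcal/mol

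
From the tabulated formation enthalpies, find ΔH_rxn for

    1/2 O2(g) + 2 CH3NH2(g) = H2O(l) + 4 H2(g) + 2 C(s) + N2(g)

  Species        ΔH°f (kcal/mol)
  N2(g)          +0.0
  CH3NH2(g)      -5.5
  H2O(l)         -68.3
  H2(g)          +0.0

ΔH_rxn = -57.3 kcal/mol

Products: 1·(-68.3) + 4·(+0.0) + 2·(+0.0) + 1·(+0.0) = -68.3
Reactants: 1/2·(+0.0) + 2·(-5.5) = -11.0
ΔH_rxn = (-68.3) − (-11.0) = -57.3 kcal/mol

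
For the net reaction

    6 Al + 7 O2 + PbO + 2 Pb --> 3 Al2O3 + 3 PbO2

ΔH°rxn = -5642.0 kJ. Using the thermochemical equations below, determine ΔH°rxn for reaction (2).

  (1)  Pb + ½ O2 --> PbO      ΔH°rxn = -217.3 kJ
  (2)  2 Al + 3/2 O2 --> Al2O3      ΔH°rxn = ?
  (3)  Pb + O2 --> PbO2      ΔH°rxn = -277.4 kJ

(1) reversed: +217.3 kJ
(2) × 3: contributes 3·x
(3) × 3: (3)·(-277.4) = -832.2 kJ
-5642.0 = (+217.3) + (-832.2) + 3·x
x = (-5642.0 − (-614.9)) / (3) = -1675.7 kJ

ΔH°rxn = -1675.7 kJ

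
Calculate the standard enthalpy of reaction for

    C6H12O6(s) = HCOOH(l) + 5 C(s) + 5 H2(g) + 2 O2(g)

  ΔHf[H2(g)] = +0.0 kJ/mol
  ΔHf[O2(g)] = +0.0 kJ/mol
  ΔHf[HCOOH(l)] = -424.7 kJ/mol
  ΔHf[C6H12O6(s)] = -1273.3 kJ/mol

Products: 1·(-424.7) + 5·(+0.0) + 5·(+0.0) + 2·(+0.0) = -424.7
Reactants: 1·(-1273.3) = -1273.3
ΔH°rxn = (-424.7) − (-1273.3) = 848.6 kJ/mol

ΔH°rxn = 848.6 kJ/mol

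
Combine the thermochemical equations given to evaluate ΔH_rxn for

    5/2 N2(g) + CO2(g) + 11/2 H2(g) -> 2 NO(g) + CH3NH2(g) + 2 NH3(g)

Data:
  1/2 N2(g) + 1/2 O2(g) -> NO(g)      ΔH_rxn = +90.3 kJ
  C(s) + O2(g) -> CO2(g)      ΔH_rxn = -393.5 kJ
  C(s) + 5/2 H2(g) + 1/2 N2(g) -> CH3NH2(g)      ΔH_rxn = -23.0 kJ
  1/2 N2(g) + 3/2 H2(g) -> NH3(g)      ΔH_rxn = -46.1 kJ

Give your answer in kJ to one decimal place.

equation 1 × 2 (×2 to match 2 NO(g) in the target): (2)·(+90.3) = +180.6 kJ
equation 2 reversed (reverse to put CO2(g) on the reactant side): +393.5 kJ
equation 3 as written (CH3NH2(g) already on the product side): -23.0 kJ
equation 4 × 2 (×2 to match 2 NH3(g) in the target): (2)·(-46.1) = -92.2 kJ
ΔH_rxn = (2)·(+90.3) + (-1)·(-393.5) + (1)·(-23.0) + (2)·(-46.1) = 458.9 kJ

ΔH_rxn = 458.9 kJ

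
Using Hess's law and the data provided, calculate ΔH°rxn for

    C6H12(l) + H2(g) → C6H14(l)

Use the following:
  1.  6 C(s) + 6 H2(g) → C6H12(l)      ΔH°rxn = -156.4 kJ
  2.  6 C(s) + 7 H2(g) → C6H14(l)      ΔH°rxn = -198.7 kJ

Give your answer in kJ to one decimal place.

ΔH°rxn = -42.3 kJ

eq. 1 reversed: +156.4 kJ
eq. 2 as written: -198.7 kJ
ΔH°rxn = (-1)·(-156.4) + (1)·(-198.7) = -42.3 kJ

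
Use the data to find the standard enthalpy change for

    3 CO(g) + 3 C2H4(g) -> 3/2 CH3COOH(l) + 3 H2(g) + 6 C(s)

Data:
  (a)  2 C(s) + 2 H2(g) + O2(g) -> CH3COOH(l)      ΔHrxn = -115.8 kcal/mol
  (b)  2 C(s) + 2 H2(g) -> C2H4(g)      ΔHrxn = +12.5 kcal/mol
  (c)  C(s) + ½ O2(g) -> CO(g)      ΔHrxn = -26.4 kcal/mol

(a) × 3/2 (×3/2 to match 3/2 CH3COOH(l) in the target): (3/2)·(-115.8) = -173.7 kcal/mol
(b) reversed and × 3 (reverse to put C2H4(g) on the reactant side; scale by 3 for the 3 C2H4(g)): (-3)·(+12.5) = -37.5 kcal/mol
(c) reversed and × 3 (CO(g) must end up as a reactant; scale by 3 for the 3 CO(g)): (-3)·(-26.4) = +79.2 kcal/mol
By Hess's law, ΔHrxn = (-173.7) + (-37.5) + (+79.2) = -132.0 kcal/mol

ΔHrxn = -132.0 kcal/mol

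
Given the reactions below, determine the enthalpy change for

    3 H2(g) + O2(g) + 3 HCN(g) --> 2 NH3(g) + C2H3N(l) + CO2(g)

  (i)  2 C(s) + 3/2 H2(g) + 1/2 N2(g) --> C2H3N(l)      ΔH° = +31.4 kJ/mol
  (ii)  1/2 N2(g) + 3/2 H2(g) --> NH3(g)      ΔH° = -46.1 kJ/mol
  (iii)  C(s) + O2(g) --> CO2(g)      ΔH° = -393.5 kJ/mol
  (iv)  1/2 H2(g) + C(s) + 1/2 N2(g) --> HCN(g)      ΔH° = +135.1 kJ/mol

ΔH° = -859.6 kJ/mol

(i) as written (C2H3N(l) already on the product side): +31.4 kJ/mol
(ii) × 2 (×2 to match 2 NH3(g) in the target): (2)·(-46.1) = -92.2 kJ/mol
(iii) as written (CO2(g) already on the product side): -393.5 kJ/mol
(iv) reversed and × 3 (reverse to put HCN(g) on the reactant side; scale by 3 for the 3 HCN(g)): (-3)·(+135.1) = -405.3 kJ/mol
Summing the manipulated equations, ΔH° = (+31.4) + (-92.2) + (-393.5) + (-405.3) = -859.6 kJ/mol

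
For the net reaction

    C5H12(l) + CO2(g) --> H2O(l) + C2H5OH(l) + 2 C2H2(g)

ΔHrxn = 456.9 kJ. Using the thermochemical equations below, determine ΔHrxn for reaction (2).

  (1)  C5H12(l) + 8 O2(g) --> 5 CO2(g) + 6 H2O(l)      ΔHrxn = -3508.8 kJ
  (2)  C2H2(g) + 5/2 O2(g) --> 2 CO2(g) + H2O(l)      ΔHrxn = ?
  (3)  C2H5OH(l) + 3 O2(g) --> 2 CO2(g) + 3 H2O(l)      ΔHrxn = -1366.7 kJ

ΔHrxn = -1299.5 kJ

(1) as written (C5H12(l) already on the reactant side): -3508.8 kJ
(2) reversed and × 2 (reverse to put C2H2(g) on the product side; scale by 2 for the 2 C2H2(g)): contributes −2·x
(3) reversed (reverse to put C2H5OH(l) on the product side): +1366.7 kJ
+456.9 = (-3508.8) + (+1366.7) − 2·x
x = (+456.9 − (-2142.1)) / (-2) = -1299.5 kJ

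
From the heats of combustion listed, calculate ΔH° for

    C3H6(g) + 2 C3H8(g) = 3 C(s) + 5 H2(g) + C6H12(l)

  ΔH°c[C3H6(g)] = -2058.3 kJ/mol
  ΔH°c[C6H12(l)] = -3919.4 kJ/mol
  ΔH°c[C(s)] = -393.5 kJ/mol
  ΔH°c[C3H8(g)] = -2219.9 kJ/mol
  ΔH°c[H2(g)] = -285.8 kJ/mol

With combustion enthalpies, reactants minus products:
= [1·(-2058.3) + 2·(-2219.9)] − [3·(-393.5) + 5·(-285.8) + 1·(-3919.4)]
= 30.8 kJ/mol

ΔH° = 30.8 kJ/mol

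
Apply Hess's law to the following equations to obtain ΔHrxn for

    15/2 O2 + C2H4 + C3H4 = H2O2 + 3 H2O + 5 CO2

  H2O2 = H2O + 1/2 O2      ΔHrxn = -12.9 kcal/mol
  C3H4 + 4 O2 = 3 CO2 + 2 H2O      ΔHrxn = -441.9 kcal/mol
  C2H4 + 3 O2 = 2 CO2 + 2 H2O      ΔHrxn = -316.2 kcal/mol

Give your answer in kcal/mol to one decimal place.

ΔHrxn = -745.2 kcal/mol

equation 1 reversed: +12.9 kcal/mol
equation 2 as written: -441.9 kcal/mol
equation 3 as written: -316.2 kcal/mol
Combining the equations, ΔHrxn = (+12.9) + (-441.9) + (-316.2) = -745.2 kcal/mol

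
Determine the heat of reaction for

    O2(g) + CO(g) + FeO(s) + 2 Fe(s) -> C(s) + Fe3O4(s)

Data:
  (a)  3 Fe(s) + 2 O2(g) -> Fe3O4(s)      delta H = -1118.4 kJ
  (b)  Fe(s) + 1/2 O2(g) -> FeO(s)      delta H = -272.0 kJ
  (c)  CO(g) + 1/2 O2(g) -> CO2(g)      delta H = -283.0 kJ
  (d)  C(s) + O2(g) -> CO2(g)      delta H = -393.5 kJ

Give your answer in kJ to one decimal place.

(a) as written: -1118.4 kJ
(b) reversed: +272.0 kJ
(c) as written: -283.0 kJ
(d) reversed: +393.5 kJ
delta H = (-1118.4) + (+272.0) + (-283.0) + (+393.5) = -735.9 kJ

delta H = -735.9 kJ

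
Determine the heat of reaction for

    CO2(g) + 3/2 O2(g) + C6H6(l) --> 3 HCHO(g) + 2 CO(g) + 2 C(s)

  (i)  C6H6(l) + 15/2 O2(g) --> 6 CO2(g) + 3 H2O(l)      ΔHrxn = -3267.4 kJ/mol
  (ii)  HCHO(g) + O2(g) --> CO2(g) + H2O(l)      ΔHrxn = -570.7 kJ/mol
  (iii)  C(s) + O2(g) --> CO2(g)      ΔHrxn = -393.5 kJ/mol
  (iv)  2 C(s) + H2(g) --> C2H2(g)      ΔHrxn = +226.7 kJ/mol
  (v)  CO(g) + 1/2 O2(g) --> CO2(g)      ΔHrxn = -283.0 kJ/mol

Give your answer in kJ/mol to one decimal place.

ΔHrxn = -202.3 kJ/mol

(i) as written (C6H6(l) already on the reactant side): -3267.4 kJ/mol
(ii) reversed and × 3 (HCHO(g) must end up as a product; scale by 3 for the 3 HCHO(g)): (-3)·(-570.7) = +1712.1 kJ/mol
(iii) reversed and × 2: (-2)·(-393.5) = +787.0 kJ/mol
(iv): not needed (C2H2(g) appears nowhere else).
(v) reversed and × 2 (reverse to put CO(g) on the product side; scale by 2 for the 2 CO(g)): (-2)·(-283.0) = +566.0 kJ/mol
Combining the equations, ΔHrxn = (-3267.4) + (+1712.1) + (+787.0) + (+566.0) = -202.3 kJ/mol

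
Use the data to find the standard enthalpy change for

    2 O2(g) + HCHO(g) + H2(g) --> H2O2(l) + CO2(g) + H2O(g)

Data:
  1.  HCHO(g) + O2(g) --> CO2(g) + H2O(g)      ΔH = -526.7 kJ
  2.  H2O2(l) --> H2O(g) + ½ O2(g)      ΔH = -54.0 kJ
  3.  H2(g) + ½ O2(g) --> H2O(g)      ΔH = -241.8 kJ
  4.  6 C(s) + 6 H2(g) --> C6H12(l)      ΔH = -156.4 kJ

eq. 1 as written (HCHO(g) already on the reactant side): -526.7 kJ
eq. 2 reversed (reverse to put H2O2(l) on the product side): +54.0 kJ
eq. 3 as written: -241.8 kJ
eq. 4: not needed (C6H12(l) appears nowhere else).
Combining the equations, ΔH = (1)·(-526.7) + (-1)·(-54.0) + (1)·(-241.8) = -714.5 kJ

ΔH = -714.5 kJ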